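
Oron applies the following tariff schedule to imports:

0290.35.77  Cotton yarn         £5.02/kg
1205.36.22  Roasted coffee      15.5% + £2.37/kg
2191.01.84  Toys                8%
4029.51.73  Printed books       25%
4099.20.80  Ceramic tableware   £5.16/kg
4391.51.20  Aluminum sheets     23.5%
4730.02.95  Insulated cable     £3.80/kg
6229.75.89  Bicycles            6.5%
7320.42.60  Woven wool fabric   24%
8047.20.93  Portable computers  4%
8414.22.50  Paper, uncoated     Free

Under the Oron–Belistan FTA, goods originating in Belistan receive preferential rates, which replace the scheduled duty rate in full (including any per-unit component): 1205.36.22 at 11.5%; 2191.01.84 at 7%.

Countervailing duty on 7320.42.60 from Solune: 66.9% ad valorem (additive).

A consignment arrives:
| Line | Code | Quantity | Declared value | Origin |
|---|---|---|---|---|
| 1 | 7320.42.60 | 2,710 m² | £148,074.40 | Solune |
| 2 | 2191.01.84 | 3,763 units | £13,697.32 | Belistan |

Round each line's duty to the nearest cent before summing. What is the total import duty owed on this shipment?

Line 1 (7320.42.60, Solune, 2,710 m², £148,074.40):
Base rate for 7320.42.60 is 24%.
Additional duty on 7320.42.60 from Solune: +66.9%. Applied ad valorem rate: 24% + 66.9% = 90.9%.
Duty = £148,074.40 × 90.9% = £134,599.63.
Line 2 (2191.01.84, Belistan, 3,763 units, £13,697.32):
Base rate for 2191.01.84 is 8%.
Origin Belistan qualifies under the Oron–Belistan agreement and 2191.01.84 is covered: preferential rate 7% applies instead.
Duty = £13,697.32 × 7% = £958.81.
Total = £134,599.63 + £958.81 = £135,558.44.

£135,558.44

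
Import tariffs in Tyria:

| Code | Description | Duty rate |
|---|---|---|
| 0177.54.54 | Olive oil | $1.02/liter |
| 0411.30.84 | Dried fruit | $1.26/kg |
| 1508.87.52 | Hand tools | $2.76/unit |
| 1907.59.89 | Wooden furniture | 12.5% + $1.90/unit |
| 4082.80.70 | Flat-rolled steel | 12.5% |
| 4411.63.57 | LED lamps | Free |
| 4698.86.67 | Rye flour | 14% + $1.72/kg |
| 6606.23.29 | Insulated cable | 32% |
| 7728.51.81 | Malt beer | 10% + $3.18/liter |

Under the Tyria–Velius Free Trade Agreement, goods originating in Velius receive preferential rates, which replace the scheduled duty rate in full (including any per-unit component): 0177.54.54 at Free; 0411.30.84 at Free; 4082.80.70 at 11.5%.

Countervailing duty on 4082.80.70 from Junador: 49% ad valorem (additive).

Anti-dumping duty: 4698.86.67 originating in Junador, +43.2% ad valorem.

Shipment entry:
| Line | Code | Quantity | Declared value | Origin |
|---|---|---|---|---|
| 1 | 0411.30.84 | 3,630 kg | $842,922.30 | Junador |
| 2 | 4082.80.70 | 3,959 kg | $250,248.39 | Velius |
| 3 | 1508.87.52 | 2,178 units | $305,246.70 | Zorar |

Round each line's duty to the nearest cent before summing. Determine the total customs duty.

Line 1 (0411.30.84, Junador, 3,630 kg, $842,922.30):
Base rate for 0411.30.84 is $1.26/kg.
0411.30.84 has an FTA preferential rate, but origin Junador is not Velius; base rate stands.
Duty = 3,630 × $1.26 = $4,573.80.
Line 2 (4082.80.70, Velius, 3,959 kg, $250,248.39):
Base rate for 4082.80.70 is 12.5%.
Origin Velius qualifies under the Tyria–Velius agreement and 4082.80.70 is covered: preferential rate 11.5% applies instead.
The additional-duty order on 4082.80.70 targets Junador, not Velius; it does not apply.
Duty = $250,248.39 × 11.5% = $28,778.56.
Line 3 (1508.87.52, Zorar, 2,178 units, $305,246.70):
Base rate for 1508.87.52 is $2.76/unit.
Duty = 2,178 × $2.76 = $6,011.28.
Total = $4,573.80 + $28,778.56 + $6,011.28 = $39,363.64.

$39,363.64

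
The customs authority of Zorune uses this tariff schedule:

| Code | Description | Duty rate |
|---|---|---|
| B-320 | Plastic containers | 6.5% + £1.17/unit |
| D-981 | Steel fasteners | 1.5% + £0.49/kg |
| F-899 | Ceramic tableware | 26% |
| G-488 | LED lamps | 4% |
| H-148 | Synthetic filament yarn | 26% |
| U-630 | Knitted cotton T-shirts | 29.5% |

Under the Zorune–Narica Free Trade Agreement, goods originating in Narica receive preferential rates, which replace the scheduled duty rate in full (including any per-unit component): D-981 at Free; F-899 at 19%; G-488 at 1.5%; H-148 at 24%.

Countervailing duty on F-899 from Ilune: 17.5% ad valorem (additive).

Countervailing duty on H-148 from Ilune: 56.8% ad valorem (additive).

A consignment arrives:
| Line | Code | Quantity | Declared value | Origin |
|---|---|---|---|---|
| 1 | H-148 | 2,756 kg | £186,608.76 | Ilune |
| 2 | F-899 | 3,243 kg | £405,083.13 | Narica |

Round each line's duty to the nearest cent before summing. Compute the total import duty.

£231,477.84

Line 1 (H-148, Ilune, 2,756 kg, £186,608.76):
Base rate for H-148 is 26%.
H-148 has an FTA preferential rate, but origin Ilune is not Narica; base rate stands.
Additional duty on H-148 from Ilune: +56.8%. Applied ad valorem rate: 26% + 56.8% = 82.8%.
Duty = £186,608.76 × 82.8% = £154,512.05.
Line 2 (F-899, Narica, 3,243 kg, £405,083.13):
Base rate for F-899 is 26%.
Origin Narica qualifies under the Zorune–Narica agreement and F-899 is covered: preferential rate 19% applies instead.
The additional-duty order on F-899 targets Ilune, not Narica; it does not apply.
Duty = £405,083.13 × 19% = £76,965.79.
Total = £154,512.05 + £76,965.79 = £231,477.84.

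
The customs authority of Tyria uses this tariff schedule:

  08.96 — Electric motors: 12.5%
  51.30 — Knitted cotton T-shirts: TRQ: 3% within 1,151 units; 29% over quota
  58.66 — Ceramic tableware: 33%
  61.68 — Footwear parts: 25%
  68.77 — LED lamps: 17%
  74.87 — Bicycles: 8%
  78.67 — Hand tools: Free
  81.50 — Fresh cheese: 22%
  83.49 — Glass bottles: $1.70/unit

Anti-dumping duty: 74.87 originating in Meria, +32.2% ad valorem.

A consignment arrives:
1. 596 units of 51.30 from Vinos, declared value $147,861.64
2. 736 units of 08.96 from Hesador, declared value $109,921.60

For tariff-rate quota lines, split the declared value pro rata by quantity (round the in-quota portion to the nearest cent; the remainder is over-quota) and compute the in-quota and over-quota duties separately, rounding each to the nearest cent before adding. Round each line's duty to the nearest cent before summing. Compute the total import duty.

Line 1 (51.30, Vinos, 596 units, $147,861.64):
Code 51.30 is under a tariff-rate quota (threshold 1,151 units). Quantity 596 units is within the quota, so the in-quota rate 3% applies to the full value.
Duty = $147,861.64 × 3% = $4,435.85.
Line 2 (08.96, Hesador, 736 units, $109,921.60):
Base rate for 08.96 is 12.5%.
Duty = $109,921.60 × 12.5% = $13,740.20.
Total = $4,435.85 + $13,740.20 = $18,176.05.

$18,176.05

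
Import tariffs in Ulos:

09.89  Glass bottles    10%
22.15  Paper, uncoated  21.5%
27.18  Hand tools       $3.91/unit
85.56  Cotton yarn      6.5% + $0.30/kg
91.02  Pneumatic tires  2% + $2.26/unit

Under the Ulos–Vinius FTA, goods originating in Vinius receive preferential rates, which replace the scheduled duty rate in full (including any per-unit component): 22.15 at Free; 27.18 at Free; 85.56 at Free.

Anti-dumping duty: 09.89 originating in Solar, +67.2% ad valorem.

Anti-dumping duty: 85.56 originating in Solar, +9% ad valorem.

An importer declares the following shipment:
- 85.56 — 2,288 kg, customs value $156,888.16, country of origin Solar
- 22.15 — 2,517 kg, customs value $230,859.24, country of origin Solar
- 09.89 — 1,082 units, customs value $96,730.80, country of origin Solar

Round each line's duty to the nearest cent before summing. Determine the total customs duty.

Line 1 (85.56, Solar, 2,288 kg, $156,888.16):
Base rate for 85.56 is 6.5% + $0.30/kg.
85.56 has an FTA preferential rate, but origin Solar is not Vinius; base rate stands.
Additional duty on 85.56 from Solar: +9%. Applied ad valorem rate: 6.5% + 9% = 15.5%.
Duty = $156,888.16 × 15.5% + 2,288 × $0.30 = $25,004.06.
Line 2 (22.15, Solar, 2,517 kg, $230,859.24):
Base rate for 22.15 is 21.5%.
22.15 has an FTA preferential rate, but origin Solar is not Vinius; base rate stands.
Duty = $230,859.24 × 21.5% = $49,634.74.
Line 3 (09.89, Solar, 1,082 units, $96,730.80):
Base rate for 09.89 is 10%.
Additional duty on 09.89 from Solar: +67.2%. Applied ad valorem rate: 10% + 67.2% = 77.2%.
Duty = $96,730.80 × 77.2% = $74,676.18.
Total = $25,004.06 + $49,634.74 + $74,676.18 = $149,314.98.

$149,314.98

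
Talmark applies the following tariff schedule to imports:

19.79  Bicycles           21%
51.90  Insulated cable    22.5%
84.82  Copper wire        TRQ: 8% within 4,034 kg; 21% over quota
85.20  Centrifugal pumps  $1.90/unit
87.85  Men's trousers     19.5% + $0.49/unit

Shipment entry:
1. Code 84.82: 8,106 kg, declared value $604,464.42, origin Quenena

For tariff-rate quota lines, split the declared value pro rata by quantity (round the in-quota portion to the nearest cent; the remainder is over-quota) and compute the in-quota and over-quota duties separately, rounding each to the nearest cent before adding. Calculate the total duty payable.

Line 1 (84.82, Quenena, 8,106 kg, $604,464.42):
Code 84.82 is under a tariff-rate quota (threshold 4,034 kg). In-quota: 4,034 kg at 8%; over-quota: 4,072 kg at 21%.
Pro-rata value split: in-quota = $604,464.42 × 4,034/8,106 = $300,815.38; over-quota = $604,464.42 − $300,815.38 = $303,649.04.
In-quota duty = $300,815.38 × 8% = $24,065.23. Over-quota duty = $303,649.04 × 21% = $63,766.30.
Line duty = $24,065.23 + $63,766.30 = $87,831.53.

$87,831.53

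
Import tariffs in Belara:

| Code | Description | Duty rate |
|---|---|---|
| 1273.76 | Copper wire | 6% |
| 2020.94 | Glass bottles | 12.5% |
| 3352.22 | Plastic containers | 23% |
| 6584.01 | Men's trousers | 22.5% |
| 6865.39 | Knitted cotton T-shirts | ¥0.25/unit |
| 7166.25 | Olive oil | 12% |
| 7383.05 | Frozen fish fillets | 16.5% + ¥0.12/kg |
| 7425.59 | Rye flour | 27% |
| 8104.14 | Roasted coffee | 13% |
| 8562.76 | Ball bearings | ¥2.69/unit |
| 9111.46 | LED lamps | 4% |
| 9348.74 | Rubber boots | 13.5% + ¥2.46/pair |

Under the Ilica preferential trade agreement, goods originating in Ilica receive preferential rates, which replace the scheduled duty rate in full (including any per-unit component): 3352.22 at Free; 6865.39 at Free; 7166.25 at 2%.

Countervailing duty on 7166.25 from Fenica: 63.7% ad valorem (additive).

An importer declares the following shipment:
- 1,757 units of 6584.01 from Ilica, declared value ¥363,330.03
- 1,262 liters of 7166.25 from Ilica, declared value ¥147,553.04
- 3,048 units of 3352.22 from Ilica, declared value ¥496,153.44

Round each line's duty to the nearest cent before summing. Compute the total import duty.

¥84,700.32

Line 1 (6584.01, Ilica, 1,757 units, ¥363,330.03):
Base rate for 6584.01 is 22.5%.
Origin Ilica is the FTA partner but 6584.01 is not on the preference list; base rate stands.
Duty = ¥363,330.03 × 22.5% = ¥81,749.26.
Line 2 (7166.25, Ilica, 1,262 liters, ¥147,553.04):
Base rate for 7166.25 is 12%.
Origin Ilica qualifies under the Belara–Ilica agreement and 7166.25 is covered: preferential rate 2% applies instead.
The additional-duty order on 7166.25 targets Fenica, not Ilica; it does not apply.
Duty = ¥147,553.04 × 2% = ¥2,951.06.
Line 3 (3352.22, Ilica, 3,048 units, ¥496,153.44):
Base rate for 3352.22 is 23%.
Origin Ilica qualifies under the Belara–Ilica agreement and 3352.22 is covered: preferential rate Free applies instead.
Duty = ¥496,153.44 × 0% = ¥0.00.
Total = ¥81,749.26 + ¥2,951.06 + ¥0.00 = ¥84,700.32.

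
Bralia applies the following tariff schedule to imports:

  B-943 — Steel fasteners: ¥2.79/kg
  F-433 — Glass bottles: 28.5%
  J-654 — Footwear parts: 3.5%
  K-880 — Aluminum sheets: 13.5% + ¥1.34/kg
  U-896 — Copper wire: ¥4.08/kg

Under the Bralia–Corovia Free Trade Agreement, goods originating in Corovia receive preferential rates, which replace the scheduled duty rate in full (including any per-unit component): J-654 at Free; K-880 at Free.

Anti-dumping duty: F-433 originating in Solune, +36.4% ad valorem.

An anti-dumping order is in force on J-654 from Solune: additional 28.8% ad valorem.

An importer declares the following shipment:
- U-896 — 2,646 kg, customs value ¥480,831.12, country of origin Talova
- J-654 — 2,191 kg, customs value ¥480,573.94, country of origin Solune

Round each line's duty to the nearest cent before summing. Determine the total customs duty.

Line 1 (U-896, Talova, 2,646 kg, ¥480,831.12):
Base rate for U-896 is ¥4.08/kg.
Duty = 2,646 × ¥4.08 = ¥10,795.68.
Line 2 (J-654, Solune, 2,191 kg, ¥480,573.94):
Base rate for J-654 is 3.5%.
J-654 has an FTA preferential rate, but origin Solune is not Corovia; base rate stands.
Additional duty on J-654 from Solune: +28.8%. Applied ad valorem rate: 3.5% + 28.8% = 32.3%.
Duty = ¥480,573.94 × 32.3% = ¥155,225.38.
Total = ¥10,795.68 + ¥155,225.38 = ¥166,021.06.

¥166,021.06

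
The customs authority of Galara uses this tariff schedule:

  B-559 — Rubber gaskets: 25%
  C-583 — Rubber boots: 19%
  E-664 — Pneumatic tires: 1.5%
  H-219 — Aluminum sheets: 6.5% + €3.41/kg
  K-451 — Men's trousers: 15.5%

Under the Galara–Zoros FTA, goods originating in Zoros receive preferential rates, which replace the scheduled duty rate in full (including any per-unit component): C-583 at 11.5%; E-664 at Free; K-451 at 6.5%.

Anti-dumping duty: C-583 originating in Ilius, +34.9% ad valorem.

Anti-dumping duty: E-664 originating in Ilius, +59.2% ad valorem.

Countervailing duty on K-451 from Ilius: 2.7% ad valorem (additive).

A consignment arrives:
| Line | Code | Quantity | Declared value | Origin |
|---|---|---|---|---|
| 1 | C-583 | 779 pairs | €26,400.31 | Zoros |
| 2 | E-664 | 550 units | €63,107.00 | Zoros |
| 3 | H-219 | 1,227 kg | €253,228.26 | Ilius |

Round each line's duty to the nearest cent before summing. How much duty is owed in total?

Line 1 (C-583, Zoros, 779 pairs, €26,400.31):
Base rate for C-583 is 19%.
Origin Zoros qualifies under the Galara–Zoros agreement and C-583 is covered: preferential rate 11.5% applies instead.
The additional-duty order on C-583 targets Ilius, not Zoros; it does not apply.
Duty = €26,400.31 × 11.5% = €3,036.04.
Line 2 (E-664, Zoros, 550 units, €63,107.00):
Base rate for E-664 is 1.5%.
Origin Zoros qualifies under the Galara–Zoros agreement and E-664 is covered: preferential rate Free applies instead.
The additional-duty order on E-664 targets Ilius, not Zoros; it does not apply.
Duty = €63,107.00 × 0% = €0.00.
Line 3 (H-219, Ilius, 1,227 kg, €253,228.26):
Base rate for H-219 is 6.5% + €3.41/kg.
Duty = €253,228.26 × 6.5% + 1,227 × €3.41 = €20,643.91.
Total = €3,036.04 + €0.00 + €20,643.91 = €23,679.95.

€23,679.95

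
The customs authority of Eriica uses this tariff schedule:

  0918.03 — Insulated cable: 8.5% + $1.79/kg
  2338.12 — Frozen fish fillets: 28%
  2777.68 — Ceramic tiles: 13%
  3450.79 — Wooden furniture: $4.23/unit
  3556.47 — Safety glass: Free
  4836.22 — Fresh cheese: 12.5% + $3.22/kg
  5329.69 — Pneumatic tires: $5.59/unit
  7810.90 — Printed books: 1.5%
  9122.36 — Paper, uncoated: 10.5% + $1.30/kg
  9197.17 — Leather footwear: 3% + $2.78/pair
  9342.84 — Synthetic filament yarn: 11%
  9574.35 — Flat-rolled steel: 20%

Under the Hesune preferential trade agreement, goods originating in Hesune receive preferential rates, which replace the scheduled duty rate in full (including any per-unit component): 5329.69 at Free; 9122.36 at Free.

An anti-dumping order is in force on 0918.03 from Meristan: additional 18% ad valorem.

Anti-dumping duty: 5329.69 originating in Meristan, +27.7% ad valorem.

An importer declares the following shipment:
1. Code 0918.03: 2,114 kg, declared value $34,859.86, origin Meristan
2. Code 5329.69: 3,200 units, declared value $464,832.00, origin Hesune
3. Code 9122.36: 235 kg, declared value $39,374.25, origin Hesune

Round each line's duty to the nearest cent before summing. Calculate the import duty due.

$13,021.92

Line 1 (0918.03, Meristan, 2,114 kg, $34,859.86):
Base rate for 0918.03 is 8.5% + $1.79/kg.
Additional duty on 0918.03 from Meristan: +18%. Applied ad valorem rate: 8.5% + 18% = 26.5%.
Duty = $34,859.86 × 26.5% + 2,114 × $1.79 = $13,021.92.
Line 2 (5329.69, Hesune, 3,200 units, $464,832.00):
Base rate for 5329.69 is $5.59/unit.
Origin Hesune qualifies under the Eriica–Hesune agreement and 5329.69 is covered: preferential rate Free applies instead.
The additional-duty order on 5329.69 targets Meristan, not Hesune; it does not apply.
Duty = $464,832.00 × 0% = $0.00.
Line 3 (9122.36, Hesune, 235 kg, $39,374.25):
Base rate for 9122.36 is 10.5% + $1.30/kg.
Origin Hesune qualifies under the Eriica–Hesune agreement and 9122.36 is covered: preferential rate Free applies instead.
Duty = $39,374.25 × 0% = $0.00.
Total = $13,021.92 + $0.00 + $0.00 = $13,021.92.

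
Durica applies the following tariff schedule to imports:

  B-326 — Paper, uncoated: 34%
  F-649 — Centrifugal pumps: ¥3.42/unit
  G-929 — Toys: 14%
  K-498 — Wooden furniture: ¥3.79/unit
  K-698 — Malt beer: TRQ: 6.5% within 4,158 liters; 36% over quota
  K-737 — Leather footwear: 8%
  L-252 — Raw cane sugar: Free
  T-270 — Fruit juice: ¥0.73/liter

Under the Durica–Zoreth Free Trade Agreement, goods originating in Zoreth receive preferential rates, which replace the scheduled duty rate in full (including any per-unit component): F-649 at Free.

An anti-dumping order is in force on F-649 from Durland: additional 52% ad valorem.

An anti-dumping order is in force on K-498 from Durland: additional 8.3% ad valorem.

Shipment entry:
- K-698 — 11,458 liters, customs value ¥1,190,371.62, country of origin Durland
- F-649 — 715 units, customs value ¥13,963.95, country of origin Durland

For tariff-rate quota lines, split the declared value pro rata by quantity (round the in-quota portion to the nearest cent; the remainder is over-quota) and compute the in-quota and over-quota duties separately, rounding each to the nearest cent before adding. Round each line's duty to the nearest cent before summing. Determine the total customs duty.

¥310,807.82

Line 1 (K-698, Durland, 11,458 liters, ¥1,190,371.62):
Code K-698 is under a tariff-rate quota (threshold 4,158 liters). In-quota: 4,158 liters at 6.5%; over-quota: 7,300 liters at 36%.
Pro-rata value split: in-quota = ¥1,190,371.62 × 4,158/11,458 = ¥431,974.62; over-quota = ¥1,190,371.62 − ¥431,974.62 = ¥758,397.00.
In-quota duty = ¥431,974.62 × 6.5% = ¥28,078.35. Over-quota duty = ¥758,397.00 × 36% = ¥273,022.92.
Line duty = ¥28,078.35 + ¥273,022.92 = ¥301,101.27.
Line 2 (F-649, Durland, 715 units, ¥13,963.95):
Base rate for F-649 is ¥3.42/unit.
F-649 has an FTA preferential rate, but origin Durland is not Zoreth; base rate stands.
Additional duty on F-649 from Durland: +52% ad valorem. Applied ad valorem rate = 52%.
Duty = ¥13,963.95 × 52% + 715 × ¥3.42 = ¥9,706.55.
Total = ¥301,101.27 + ¥9,706.55 = ¥310,807.82.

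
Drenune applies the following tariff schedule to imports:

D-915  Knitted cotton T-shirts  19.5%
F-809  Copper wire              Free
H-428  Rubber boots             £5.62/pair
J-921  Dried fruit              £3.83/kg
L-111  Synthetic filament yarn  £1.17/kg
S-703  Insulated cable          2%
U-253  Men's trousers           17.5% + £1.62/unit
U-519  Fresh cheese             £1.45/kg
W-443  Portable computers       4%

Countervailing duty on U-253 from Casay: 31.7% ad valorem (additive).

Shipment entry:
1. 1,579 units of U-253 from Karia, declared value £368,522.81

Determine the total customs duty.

Line 1 (U-253, Karia, 1,579 units, £368,522.81):
Base rate for U-253 is 17.5% + £1.62/unit.
The additional-duty order on U-253 targets Casay, not Karia; it does not apply.
Duty = £368,522.81 × 17.5% + 1,579 × £1.62 = £67,049.47.

£67,049.47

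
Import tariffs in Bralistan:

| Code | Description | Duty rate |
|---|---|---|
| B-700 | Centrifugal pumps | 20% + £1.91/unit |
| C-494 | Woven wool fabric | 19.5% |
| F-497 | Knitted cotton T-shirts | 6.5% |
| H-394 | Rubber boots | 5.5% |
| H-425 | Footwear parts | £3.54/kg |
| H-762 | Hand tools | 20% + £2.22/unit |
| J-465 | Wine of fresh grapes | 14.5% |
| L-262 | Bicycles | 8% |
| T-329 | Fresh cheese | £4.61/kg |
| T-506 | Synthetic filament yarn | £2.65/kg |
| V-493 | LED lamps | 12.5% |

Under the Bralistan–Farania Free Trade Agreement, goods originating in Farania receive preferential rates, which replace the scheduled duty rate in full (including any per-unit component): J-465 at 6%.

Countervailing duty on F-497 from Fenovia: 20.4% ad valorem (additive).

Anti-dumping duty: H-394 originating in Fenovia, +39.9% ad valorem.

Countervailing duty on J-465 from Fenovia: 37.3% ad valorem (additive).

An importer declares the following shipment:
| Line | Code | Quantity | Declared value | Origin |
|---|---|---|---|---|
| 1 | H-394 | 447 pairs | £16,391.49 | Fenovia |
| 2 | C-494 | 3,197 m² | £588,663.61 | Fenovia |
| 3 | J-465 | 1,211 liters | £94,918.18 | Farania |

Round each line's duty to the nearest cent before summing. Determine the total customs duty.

Line 1 (H-394, Fenovia, 447 pairs, £16,391.49):
Base rate for H-394 is 5.5%.
Additional duty on H-394 from Fenovia: +39.9%. Applied ad valorem rate: 5.5% + 39.9% = 45.4%.
Duty = £16,391.49 × 45.4% = £7,441.74.
Line 2 (C-494, Fenovia, 3,197 m², £588,663.61):
Base rate for C-494 is 19.5%.
Duty = £588,663.61 × 19.5% = £114,789.40.
Line 3 (J-465, Farania, 1,211 liters, £94,918.18):
Base rate for J-465 is 14.5%.
Origin Farania qualifies under the Bralistan–Farania agreement and J-465 is covered: preferential rate 6% applies instead.
The additional-duty order on J-465 targets Fenovia, not Farania; it does not apply.
Duty = £94,918.18 × 6% = £5,695.09.
Total = £7,441.74 + £114,789.40 + £5,695.09 = £127,926.23.

£127,926.23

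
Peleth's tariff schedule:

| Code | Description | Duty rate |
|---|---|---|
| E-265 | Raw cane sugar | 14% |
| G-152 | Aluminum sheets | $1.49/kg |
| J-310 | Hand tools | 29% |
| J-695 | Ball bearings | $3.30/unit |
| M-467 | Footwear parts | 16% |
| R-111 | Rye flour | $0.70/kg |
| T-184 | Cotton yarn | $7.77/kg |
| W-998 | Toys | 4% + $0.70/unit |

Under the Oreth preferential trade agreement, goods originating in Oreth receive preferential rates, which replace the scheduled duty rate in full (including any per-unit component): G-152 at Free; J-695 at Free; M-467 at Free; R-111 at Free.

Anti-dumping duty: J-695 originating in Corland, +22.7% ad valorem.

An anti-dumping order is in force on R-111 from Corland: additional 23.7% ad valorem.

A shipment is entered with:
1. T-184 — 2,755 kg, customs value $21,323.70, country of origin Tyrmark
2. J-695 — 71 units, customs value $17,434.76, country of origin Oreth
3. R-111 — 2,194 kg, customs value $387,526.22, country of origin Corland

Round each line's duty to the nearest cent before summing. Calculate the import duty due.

$114,785.86

Line 1 (T-184, Tyrmark, 2,755 kg, $21,323.70):
Base rate for T-184 is $7.77/kg.
Duty = 2,755 × $7.77 = $21,406.35.
Line 2 (J-695, Oreth, 71 units, $17,434.76):
Base rate for J-695 is $3.30/unit.
Origin Oreth qualifies under the Peleth–Oreth agreement and J-695 is covered: preferential rate Free applies instead.
The additional-duty order on J-695 targets Corland, not Oreth; it does not apply.
Duty = $17,434.76 × 0% = $0.00.
Line 3 (R-111, Corland, 2,194 kg, $387,526.22):
Base rate for R-111 is $0.70/kg.
R-111 has an FTA preferential rate, but origin Corland is not Oreth; base rate stands.
Additional duty on R-111 from Corland: +23.7% ad valorem. Applied ad valorem rate = 23.7%.
Duty = $387,526.22 × 23.7% + 2,194 × $0.70 = $93,379.51.
Total = $21,406.35 + $0.00 + $93,379.51 = $114,785.86.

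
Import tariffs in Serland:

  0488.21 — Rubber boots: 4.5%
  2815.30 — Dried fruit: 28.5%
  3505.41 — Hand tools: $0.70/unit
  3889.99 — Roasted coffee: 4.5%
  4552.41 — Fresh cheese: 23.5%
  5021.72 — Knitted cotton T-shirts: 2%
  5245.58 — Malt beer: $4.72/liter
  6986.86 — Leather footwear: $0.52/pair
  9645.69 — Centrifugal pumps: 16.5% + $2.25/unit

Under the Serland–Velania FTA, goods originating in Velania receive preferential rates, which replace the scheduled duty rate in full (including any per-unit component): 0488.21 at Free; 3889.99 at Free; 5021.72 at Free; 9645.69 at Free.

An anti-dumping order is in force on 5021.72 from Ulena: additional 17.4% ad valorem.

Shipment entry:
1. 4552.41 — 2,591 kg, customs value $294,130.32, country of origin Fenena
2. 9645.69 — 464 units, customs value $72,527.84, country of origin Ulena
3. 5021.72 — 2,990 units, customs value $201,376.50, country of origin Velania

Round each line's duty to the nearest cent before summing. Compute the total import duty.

$82,131.72

Line 1 (4552.41, Fenena, 2,591 kg, $294,130.32):
Base rate for 4552.41 is 23.5%.
Duty = $294,130.32 × 23.5% = $69,120.63.
Line 2 (9645.69, Ulena, 464 units, $72,527.84):
Base rate for 9645.69 is 16.5% + $2.25/unit.
9645.69 has an FTA preferential rate, but origin Ulena is not Velania; base rate stands.
Duty = $72,527.84 × 16.5% + 464 × $2.25 = $13,011.09.
Line 3 (5021.72, Velania, 2,990 units, $201,376.50):
Base rate for 5021.72 is 2%.
Origin Velania qualifies under the Serland–Velania agreement and 5021.72 is covered: preferential rate Free applies instead.
The additional-duty order on 5021.72 targets Ulena, not Velania; it does not apply.
Duty = $201,376.50 × 0% = $0.00.
Total = $69,120.63 + $13,011.09 + $0.00 = $82,131.72.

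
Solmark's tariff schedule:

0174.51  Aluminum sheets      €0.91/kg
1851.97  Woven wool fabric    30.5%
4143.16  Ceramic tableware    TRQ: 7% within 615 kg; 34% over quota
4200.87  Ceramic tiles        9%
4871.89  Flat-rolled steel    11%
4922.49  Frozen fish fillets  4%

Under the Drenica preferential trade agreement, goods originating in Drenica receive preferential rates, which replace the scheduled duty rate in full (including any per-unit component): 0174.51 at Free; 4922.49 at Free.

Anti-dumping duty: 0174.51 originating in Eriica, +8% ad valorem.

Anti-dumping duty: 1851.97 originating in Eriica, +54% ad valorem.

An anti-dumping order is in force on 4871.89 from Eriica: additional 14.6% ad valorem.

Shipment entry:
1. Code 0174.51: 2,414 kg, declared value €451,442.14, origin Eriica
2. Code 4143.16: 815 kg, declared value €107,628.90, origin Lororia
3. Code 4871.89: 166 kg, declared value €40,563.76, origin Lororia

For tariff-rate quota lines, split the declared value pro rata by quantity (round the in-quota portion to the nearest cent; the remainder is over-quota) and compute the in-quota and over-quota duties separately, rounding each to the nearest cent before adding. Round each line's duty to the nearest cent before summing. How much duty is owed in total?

€57,439.38

Line 1 (0174.51, Eriica, 2,414 kg, €451,442.14):
Base rate for 0174.51 is €0.91/kg.
0174.51 has an FTA preferential rate, but origin Eriica is not Drenica; base rate stands.
Additional duty on 0174.51 from Eriica: +8% ad valorem. Applied ad valorem rate = 8%.
Duty = €451,442.14 × 8% + 2,414 × €0.91 = €38,312.11.
Line 2 (4143.16, Lororia, 815 kg, €107,628.90):
Code 4143.16 is under a tariff-rate quota (threshold 615 kg). In-quota: 615 kg at 7%; over-quota: 200 kg at 34%.
Pro-rata value split: in-quota = €107,628.90 × 615/815 = €81,216.90; over-quota = €107,628.90 − €81,216.90 = €26,412.00.
In-quota duty = €81,216.90 × 7% = €5,685.18. Over-quota duty = €26,412.00 × 34% = €8,980.08.
Line duty = €5,685.18 + €8,980.08 = €14,665.26.
Line 3 (4871.89, Lororia, 166 kg, €40,563.76):
Base rate for 4871.89 is 11%.
The additional-duty order on 4871.89 targets Eriica, not Lororia; it does not apply.
Duty = €40,563.76 × 11% = €4,462.01.
Total = €38,312.11 + €14,665.26 + €4,462.01 = €57,439.38.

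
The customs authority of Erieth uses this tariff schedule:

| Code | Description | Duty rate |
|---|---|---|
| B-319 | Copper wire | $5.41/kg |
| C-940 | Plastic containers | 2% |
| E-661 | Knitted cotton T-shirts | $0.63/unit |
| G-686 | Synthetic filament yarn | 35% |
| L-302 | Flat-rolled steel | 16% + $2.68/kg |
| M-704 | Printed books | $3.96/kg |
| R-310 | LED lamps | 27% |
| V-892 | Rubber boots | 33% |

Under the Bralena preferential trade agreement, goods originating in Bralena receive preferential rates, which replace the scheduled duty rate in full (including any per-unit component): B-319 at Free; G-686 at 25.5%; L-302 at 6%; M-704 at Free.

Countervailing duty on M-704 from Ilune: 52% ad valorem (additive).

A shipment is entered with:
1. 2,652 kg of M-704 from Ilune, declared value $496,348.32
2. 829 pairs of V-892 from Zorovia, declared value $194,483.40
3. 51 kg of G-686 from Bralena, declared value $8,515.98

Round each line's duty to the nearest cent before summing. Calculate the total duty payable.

$334,954.14

Line 1 (M-704, Ilune, 2,652 kg, $496,348.32):
Base rate for M-704 is $3.96/kg.
M-704 has an FTA preferential rate, but origin Ilune is not Bralena; base rate stands.
Additional duty on M-704 from Ilune: +52% ad valorem. Applied ad valorem rate = 52%.
Duty = $496,348.32 × 52% + 2,652 × $3.96 = $268,603.05.
Line 2 (V-892, Zorovia, 829 pairs, $194,483.40):
Base rate for V-892 is 33%.
Duty = $194,483.40 × 33% = $64,179.52.
Line 3 (G-686, Bralena, 51 kg, $8,515.98):
Base rate for G-686 is 35%.
Origin Bralena qualifies under the Erieth–Bralena agreement and G-686 is covered: preferential rate 25.5% applies instead.
Duty = $8,515.98 × 25.5% = $2,171.57.
Total = $268,603.05 + $64,179.52 + $2,171.57 = $334,954.14.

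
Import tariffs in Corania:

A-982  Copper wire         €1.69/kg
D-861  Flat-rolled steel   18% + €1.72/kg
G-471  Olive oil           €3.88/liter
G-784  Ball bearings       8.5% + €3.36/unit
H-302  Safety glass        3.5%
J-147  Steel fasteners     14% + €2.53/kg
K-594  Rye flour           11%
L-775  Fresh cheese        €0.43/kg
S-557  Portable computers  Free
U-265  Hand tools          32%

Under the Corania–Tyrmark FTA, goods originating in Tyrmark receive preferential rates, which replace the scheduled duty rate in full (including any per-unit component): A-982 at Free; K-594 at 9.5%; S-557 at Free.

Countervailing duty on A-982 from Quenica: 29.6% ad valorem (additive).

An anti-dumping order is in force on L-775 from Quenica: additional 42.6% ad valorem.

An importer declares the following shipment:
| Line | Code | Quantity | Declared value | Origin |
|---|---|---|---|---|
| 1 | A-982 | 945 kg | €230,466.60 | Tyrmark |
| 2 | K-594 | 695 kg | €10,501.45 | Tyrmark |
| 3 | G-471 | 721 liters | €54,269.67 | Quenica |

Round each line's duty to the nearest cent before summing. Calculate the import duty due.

€3,795.12

Line 1 (A-982, Tyrmark, 945 kg, €230,466.60):
Base rate for A-982 is €1.69/kg.
Origin Tyrmark qualifies under the Corania–Tyrmark agreement and A-982 is covered: preferential rate Free applies instead.
The additional-duty order on A-982 targets Quenica, not Tyrmark; it does not apply.
Duty = €230,466.60 × 0% = €0.00.
Line 2 (K-594, Tyrmark, 695 kg, €10,501.45):
Base rate for K-594 is 11%.
Origin Tyrmark qualifies under the Corania–Tyrmark agreement and K-594 is covered: preferential rate 9.5% applies instead.
Duty = €10,501.45 × 9.5% = €997.64.
Line 3 (G-471, Quenica, 721 liters, €54,269.67):
Base rate for G-471 is €3.88/liter.
Duty = 721 × €3.88 = €2,797.48.
Total = €0.00 + €997.64 + €2,797.48 = €3,795.12.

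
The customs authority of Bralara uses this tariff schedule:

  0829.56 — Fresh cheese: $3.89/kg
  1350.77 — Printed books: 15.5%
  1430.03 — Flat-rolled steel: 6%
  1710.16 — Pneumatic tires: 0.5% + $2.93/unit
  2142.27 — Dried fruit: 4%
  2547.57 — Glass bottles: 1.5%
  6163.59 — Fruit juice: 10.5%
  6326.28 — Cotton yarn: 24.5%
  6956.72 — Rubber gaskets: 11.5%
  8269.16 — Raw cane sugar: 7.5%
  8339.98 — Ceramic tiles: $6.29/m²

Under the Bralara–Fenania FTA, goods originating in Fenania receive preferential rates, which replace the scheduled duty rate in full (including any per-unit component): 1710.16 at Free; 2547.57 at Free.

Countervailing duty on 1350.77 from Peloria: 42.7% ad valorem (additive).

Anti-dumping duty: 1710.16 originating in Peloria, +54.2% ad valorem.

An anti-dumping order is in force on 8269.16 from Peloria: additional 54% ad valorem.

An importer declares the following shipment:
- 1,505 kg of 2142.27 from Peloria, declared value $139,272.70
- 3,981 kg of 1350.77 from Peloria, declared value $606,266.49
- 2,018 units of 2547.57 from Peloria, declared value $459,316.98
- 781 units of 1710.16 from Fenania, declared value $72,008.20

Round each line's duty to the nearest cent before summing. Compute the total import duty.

Line 1 (2142.27, Peloria, 1,505 kg, $139,272.70):
Base rate for 2142.27 is 4%.
Duty = $139,272.70 × 4% = $5,570.91.
Line 2 (1350.77, Peloria, 3,981 kg, $606,266.49):
Base rate for 1350.77 is 15.5%.
Additional duty on 1350.77 from Peloria: +42.7%. Applied ad valorem rate: 15.5% + 42.7% = 58.2%.
Duty = $606,266.49 × 58.2% = $352,847.10.
Line 3 (2547.57, Peloria, 2,018 units, $459,316.98):
Base rate for 2547.57 is 1.5%.
2547.57 has an FTA preferential rate, but origin Peloria is not Fenania; base rate stands.
Duty = $459,316.98 × 1.5% = $6,889.75.
Line 4 (1710.16, Fenania, 781 units, $72,008.20):
Base rate for 1710.16 is 0.5% + $2.93/unit.
Origin Fenania qualifies under the Bralara–Fenania agreement and 1710.16 is covered: preferential rate Free applies instead.
The additional-duty order on 1710.16 targets Peloria, not Fenania; it does not apply.
Duty = $72,008.20 × 0% = $0.00.
Total = $5,570.91 + $352,847.10 + $6,889.75 + $0.00 = $365,307.76.

$365,307.76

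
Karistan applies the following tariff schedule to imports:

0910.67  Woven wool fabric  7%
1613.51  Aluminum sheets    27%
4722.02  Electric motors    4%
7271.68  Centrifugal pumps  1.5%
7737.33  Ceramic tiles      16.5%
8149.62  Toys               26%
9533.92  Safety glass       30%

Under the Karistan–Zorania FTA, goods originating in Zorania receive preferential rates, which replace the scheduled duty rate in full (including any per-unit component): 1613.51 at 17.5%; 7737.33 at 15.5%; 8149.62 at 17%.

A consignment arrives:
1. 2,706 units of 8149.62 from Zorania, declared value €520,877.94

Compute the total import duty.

Line 1 (8149.62, Zorania, 2,706 units, €520,877.94):
Base rate for 8149.62 is 26%.
Origin Zorania qualifies under the Karistan–Zorania agreement and 8149.62 is covered: preferential rate 17% applies instead.
Duty = €520,877.94 × 17% = €88,549.25.

€88,549.25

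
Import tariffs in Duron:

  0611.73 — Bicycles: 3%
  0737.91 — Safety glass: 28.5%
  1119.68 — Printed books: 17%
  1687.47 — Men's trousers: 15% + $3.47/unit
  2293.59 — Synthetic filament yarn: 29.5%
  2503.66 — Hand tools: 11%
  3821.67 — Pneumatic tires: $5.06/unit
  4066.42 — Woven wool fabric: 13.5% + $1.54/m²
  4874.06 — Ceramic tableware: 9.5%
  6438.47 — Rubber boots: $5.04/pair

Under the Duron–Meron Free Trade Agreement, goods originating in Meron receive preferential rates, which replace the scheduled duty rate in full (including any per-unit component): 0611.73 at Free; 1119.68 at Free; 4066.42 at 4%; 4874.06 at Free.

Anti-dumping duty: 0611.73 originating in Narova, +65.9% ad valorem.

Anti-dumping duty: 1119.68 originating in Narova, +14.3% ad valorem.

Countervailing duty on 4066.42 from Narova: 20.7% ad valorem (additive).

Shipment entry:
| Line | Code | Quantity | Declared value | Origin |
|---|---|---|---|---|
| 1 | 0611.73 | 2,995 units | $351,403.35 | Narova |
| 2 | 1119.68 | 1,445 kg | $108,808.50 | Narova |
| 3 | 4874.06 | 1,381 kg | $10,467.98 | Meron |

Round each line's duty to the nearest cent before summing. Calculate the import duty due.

$276,173.97

Line 1 (0611.73, Narova, 2,995 units, $351,403.35):
Base rate for 0611.73 is 3%.
0611.73 has an FTA preferential rate, but origin Narova is not Meron; base rate stands.
Additional duty on 0611.73 from Narova: +65.9%. Applied ad valorem rate: 3% + 65.9% = 68.9%.
Duty = $351,403.35 × 68.9% = $242,116.91.
Line 2 (1119.68, Narova, 1,445 kg, $108,808.50):
Base rate for 1119.68 is 17%.
1119.68 has an FTA preferential rate, but origin Narova is not Meron; base rate stands.
Additional duty on 1119.68 from Narova: +14.3%. Applied ad valorem rate: 17% + 14.3% = 31.3%.
Duty = $108,808.50 × 31.3% = $34,057.06.
Line 3 (4874.06, Meron, 1,381 kg, $10,467.98):
Base rate for 4874.06 is 9.5%.
Origin Meron qualifies under the Duron–Meron agreement and 4874.06 is covered: preferential rate Free applies instead.
Duty = $10,467.98 × 0% = $0.00.
Total = $242,116.91 + $34,057.06 + $0.00 = $276,173.97.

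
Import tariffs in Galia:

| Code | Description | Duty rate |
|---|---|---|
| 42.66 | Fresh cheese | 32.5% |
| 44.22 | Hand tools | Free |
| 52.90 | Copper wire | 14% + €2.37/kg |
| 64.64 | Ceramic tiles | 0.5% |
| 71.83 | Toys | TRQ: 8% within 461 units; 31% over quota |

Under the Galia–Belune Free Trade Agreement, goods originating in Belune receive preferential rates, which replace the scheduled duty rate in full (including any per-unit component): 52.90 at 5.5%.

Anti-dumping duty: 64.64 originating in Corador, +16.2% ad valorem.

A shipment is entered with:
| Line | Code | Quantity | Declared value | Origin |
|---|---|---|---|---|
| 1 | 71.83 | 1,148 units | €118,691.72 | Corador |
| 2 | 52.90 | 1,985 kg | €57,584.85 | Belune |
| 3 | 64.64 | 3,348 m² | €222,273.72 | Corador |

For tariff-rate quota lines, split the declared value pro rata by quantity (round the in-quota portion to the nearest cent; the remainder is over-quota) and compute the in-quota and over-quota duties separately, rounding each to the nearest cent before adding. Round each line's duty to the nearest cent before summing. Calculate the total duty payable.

Line 1 (71.83, Corador, 1,148 units, €118,691.72):
Code 71.83 is under a tariff-rate quota (threshold 461 units). In-quota: 461 units at 8%; over-quota: 687 units at 31%.
Pro-rata value split: in-quota = €118,691.72 × 461/1,148 = €47,662.79; over-quota = €118,691.72 − €47,662.79 = €71,028.93.
In-quota duty = €47,662.79 × 8% = €3,813.02. Over-quota duty = €71,028.93 × 31% = €22,018.97.
Line duty = €3,813.02 + €22,018.97 = €25,831.99.
Line 2 (52.90, Belune, 1,985 kg, €57,584.85):
Base rate for 52.90 is 14% + €2.37/kg.
Origin Belune qualifies under the Galia–Belune agreement and 52.90 is covered: preferential rate 5.5% applies instead.
Duty = €57,584.85 × 5.5% = €3,167.17.
Line 3 (64.64, Corador, 3,348 m², €222,273.72):
Base rate for 64.64 is 0.5%.
Additional duty on 64.64 from Corador: +16.2%. Applied ad valorem rate: 0.5% + 16.2% = 16.7%.
Duty = €222,273.72 × 16.7% = €37,119.71.
Total = €25,831.99 + €3,167.17 + €37,119.71 = €66,118.87.

€66,118.87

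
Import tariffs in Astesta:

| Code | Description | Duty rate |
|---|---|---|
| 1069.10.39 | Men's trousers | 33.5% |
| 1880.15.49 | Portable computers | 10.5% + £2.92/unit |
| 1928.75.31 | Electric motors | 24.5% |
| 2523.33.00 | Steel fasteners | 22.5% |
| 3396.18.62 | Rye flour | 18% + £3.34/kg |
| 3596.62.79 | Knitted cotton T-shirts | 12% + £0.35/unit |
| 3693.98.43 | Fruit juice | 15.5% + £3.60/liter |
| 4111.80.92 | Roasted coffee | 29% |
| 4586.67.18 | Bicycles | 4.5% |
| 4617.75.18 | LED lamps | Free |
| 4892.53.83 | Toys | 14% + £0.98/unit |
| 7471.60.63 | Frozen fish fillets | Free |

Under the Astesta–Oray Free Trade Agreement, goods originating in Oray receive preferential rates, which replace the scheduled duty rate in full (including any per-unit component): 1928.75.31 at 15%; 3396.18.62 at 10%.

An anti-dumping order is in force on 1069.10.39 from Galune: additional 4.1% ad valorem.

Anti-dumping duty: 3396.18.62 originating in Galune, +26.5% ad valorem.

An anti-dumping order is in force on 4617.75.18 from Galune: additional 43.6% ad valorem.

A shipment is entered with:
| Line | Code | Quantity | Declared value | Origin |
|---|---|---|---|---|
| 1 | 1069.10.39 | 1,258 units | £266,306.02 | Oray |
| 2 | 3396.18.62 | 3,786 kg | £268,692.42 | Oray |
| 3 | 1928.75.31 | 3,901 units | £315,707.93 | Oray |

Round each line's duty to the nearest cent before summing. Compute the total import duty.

£163,437.95

Line 1 (1069.10.39, Oray, 1,258 units, £266,306.02):
Base rate for 1069.10.39 is 33.5%.
Origin Oray is the FTA partner but 1069.10.39 is not on the preference list; base rate stands.
The additional-duty order on 1069.10.39 targets Galune, not Oray; it does not apply.
Duty = £266,306.02 × 33.5% = £89,212.52.
Line 2 (3396.18.62, Oray, 3,786 kg, £268,692.42):
Base rate for 3396.18.62 is 18% + £3.34/kg.
Origin Oray qualifies under the Astesta–Oray agreement and 3396.18.62 is covered: preferential rate 10% applies instead.
The additional-duty order on 3396.18.62 targets Galune, not Oray; it does not apply.
Duty = £268,692.42 × 10% = £26,869.24.
Line 3 (1928.75.31, Oray, 3,901 units, £315,707.93):
Base rate for 1928.75.31 is 24.5%.
Origin Oray qualifies under the Astesta–Oray agreement and 1928.75.31 is covered: preferential rate 15% applies instead.
Duty = £315,707.93 × 15% = £47,356.19.
Total = £89,212.52 + £26,869.24 + £47,356.19 = £163,437.95.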